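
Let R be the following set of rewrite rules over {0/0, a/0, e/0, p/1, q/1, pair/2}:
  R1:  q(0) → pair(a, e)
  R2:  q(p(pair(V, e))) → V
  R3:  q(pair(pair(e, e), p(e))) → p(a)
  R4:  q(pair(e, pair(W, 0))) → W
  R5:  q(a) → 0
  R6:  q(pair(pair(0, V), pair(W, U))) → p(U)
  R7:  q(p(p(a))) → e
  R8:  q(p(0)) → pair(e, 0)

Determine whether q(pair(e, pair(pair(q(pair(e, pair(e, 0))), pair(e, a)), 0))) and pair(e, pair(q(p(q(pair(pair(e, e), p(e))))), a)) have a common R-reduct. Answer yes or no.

yes — NF(t₁) = pair(e, pair(e, a)), NF(t₂) = pair(e, pair(e, a))

Reduce t₁ = q(pair(e, pair(pair(q(pair(e, pair(e, 0))), pair(e, a)), 0))):
1. q(pair(e, pair(pair(q(pair(e, pair(e, 0))), pair(e, a)), 0)))  →  pair(q(pair(e, pair(e, 0))), pair(e, a))   [R4 at ε]
2. pair(q(pair(e, pair(e, 0))), pair(e, a))  →  pair(e, pair(e, a))   [R4 at 1]

Reduce t₂ = pair(e, pair(q(p(q(pair(pair(e, e), p(e))))), a)):
1. pair(e, pair(q(p(q(pair(pair(e, e), p(e))))), a))  →  pair(e, pair(q(p(p(a))), a))   [R3 at 2.1.1.1]
2. pair(e, pair(q(p(p(a))), a))  →  pair(e, pair(e, a))   [R7 at 2.1]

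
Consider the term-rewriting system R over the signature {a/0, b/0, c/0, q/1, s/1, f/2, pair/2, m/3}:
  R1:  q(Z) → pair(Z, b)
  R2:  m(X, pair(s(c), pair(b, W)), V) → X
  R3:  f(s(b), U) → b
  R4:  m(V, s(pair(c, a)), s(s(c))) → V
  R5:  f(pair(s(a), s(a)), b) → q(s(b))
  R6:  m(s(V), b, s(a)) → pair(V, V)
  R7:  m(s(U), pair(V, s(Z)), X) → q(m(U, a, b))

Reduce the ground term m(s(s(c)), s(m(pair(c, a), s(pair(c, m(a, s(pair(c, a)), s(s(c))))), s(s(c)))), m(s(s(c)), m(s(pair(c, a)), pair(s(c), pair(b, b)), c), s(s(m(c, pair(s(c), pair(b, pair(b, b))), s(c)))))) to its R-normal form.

s(s(c))

1. m(s(s(c)), s(m(pair(c, a), s(pair(c, m(a, s(pair(c, a)), s(s(c))))), s(s(c)))), m(s(s(c)), m(s(pair(c, a)), pair(s(c), pair(b, b)), c), s(s(m(c, pair(s(c), pair(b, pair(b, b))), s(c))))))  →  m(s(s(c)), s(m(pair(c, a), s(pair(c, a)), s(s(c)))), m(s(s(c)), m(s(pair(c, a)), pair(s(c), pair(b, b)), c), s(s(m(c, pair(s(c), pair(b, pair(b, b))), s(c))))))   [R4 at 2.1.2.1.2]
2. m(s(s(c)), s(m(pair(c, a), s(pair(c, a)), s(s(c)))), m(s(s(c)), m(s(pair(c, a)), pair(s(c), pair(b, b)), c), s(s(m(c, pair(s(c), pair(b, pair(b, b))), s(c))))))  →  m(s(s(c)), s(pair(c, a)), m(s(s(c)), m(s(pair(c, a)), pair(s(c), pair(b, b)), c), s(s(m(c, pair(s(c), pair(b, pair(b, b))), s(c))))))   [R4 at 2.1]
3. m(s(s(c)), s(pair(c, a)), m(s(s(c)), m(s(pair(c, a)), pair(s(c), pair(b, b)), c), s(s(m(c, pair(s(c), pair(b, pair(b, b))), s(c))))))  →  m(s(s(c)), s(pair(c, a)), m(s(s(c)), s(pair(c, a)), s(s(m(c, pair(s(c), pair(b, pair(b, b))), s(c))))))   [R2 at 3.2]
4. m(s(s(c)), s(pair(c, a)), m(s(s(c)), s(pair(c, a)), s(s(m(c, pair(s(c), pair(b, pair(b, b))), s(c))))))  →  m(s(s(c)), s(pair(c, a)), m(s(s(c)), s(pair(c, a)), s(s(c))))   [R2 at 3.3.1.1]
5. m(s(s(c)), s(pair(c, a)), m(s(s(c)), s(pair(c, a)), s(s(c))))  →  m(s(s(c)), s(pair(c, a)), s(s(c)))   [R4 at 3]
6. m(s(s(c)), s(pair(c, a)), s(s(c)))  →  s(s(c))   [R4 at ε]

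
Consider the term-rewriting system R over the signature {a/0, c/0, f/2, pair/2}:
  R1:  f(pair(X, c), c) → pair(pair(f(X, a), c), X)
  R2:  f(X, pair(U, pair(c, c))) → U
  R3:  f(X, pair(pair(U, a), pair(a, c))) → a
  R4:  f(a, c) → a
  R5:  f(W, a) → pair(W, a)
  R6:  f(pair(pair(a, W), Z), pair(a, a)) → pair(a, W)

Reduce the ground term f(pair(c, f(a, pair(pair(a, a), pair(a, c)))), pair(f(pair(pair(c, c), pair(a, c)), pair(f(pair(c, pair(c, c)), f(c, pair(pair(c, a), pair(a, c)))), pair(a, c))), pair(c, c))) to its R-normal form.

a

1. f(pair(c, f(a, pair(pair(a, a), pair(a, c)))), pair(f(pair(pair(c, c), pair(a, c)), pair(f(pair(c, pair(c, c)), f(c, pair(pair(c, a), pair(a, c)))), pair(a, c))), pair(c, c)))  →  f(pair(pair(c, c), pair(a, c)), pair(f(pair(c, pair(c, c)), f(c, pair(pair(c, a), pair(a, c)))), pair(a, c)))   [R2 at ε]
2. f(pair(pair(c, c), pair(a, c)), pair(f(pair(c, pair(c, c)), f(c, pair(pair(c, a), pair(a, c)))), pair(a, c)))  →  f(pair(pair(c, c), pair(a, c)), pair(f(pair(c, pair(c, c)), a), pair(a, c)))   [R3 at 2.1.2]
3. f(pair(pair(c, c), pair(a, c)), pair(f(pair(c, pair(c, c)), a), pair(a, c)))  →  f(pair(pair(c, c), pair(a, c)), pair(pair(pair(c, pair(c, c)), a), pair(a, c)))   [R5 at 2.1]
4. f(pair(pair(c, c), pair(a, c)), pair(pair(pair(c, pair(c, c)), a), pair(a, c)))  →  a   [R3 at ε]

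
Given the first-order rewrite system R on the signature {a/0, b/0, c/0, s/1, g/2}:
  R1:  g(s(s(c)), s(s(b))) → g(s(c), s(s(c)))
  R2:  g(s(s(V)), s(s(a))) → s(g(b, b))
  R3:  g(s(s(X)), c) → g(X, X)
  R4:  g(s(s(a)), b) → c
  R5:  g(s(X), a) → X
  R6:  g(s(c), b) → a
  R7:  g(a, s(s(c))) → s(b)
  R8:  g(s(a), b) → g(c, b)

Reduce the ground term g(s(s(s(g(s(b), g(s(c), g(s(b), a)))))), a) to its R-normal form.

1. g(s(s(s(g(s(b), g(s(c), g(s(b), a)))))), a)  →  s(s(g(s(b), g(s(c), g(s(b), a)))))   [R5 at ε]
2. s(s(g(s(b), g(s(c), g(s(b), a)))))  →  s(s(g(s(b), g(s(c), b))))   [R5 at 1.1.2.2]
3. s(s(g(s(b), g(s(c), b))))  →  s(s(g(s(b), a)))   [R6 at 1.1.2]
4. s(s(g(s(b), a)))  →  s(s(b))   [R5 at 1.1]

s(s(b))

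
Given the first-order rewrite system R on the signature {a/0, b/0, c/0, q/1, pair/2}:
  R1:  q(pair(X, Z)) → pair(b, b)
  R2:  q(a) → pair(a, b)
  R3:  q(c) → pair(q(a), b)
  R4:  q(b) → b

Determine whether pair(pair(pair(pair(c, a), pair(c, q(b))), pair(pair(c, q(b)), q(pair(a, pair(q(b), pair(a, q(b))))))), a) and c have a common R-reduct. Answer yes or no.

Reduce t₁ = pair(pair(pair(pair(c, a), pair(c, q(b))), pair(pair(c, q(b)), q(pair(a, pair(q(b), pair(a, q(b))))))), a):
1. pair(pair(pair(pair(c, a), pair(c, q(b))), pair(pair(c, q(b)), q(pair(a, pair(q(b), pair(a, q(b))))))), a)  →  pair(pair(pair(pair(c, a), pair(c, b)), pair(pair(c, q(b)), q(pair(a, pair(q(b), pair(a, q(b))))))), a)   [R4 at 1.1.2.2]
2. pair(pair(pair(pair(c, a), pair(c, b)), pair(pair(c, q(b)), q(pair(a, pair(q(b), pair(a, q(b))))))), a)  →  pair(pair(pair(pair(c, a), pair(c, b)), pair(pair(c, b), q(pair(a, pair(q(b), pair(a, q(b))))))), a)   [R4 at 1.2.1.2]
3. pair(pair(pair(pair(c, a), pair(c, b)), pair(pair(c, b), q(pair(a, pair(q(b), pair(a, q(b))))))), a)  →  pair(pair(pair(pair(c, a), pair(c, b)), pair(pair(c, b), pair(b, b))), a)   [R1 at 1.2.2]

Reduce t₂ = c:

no — NF(t₁) = pair(pair(pair(pair(c, a), pair(c, b)), pair(pair(c, b), pair(b, b))), a), NF(t₂) = c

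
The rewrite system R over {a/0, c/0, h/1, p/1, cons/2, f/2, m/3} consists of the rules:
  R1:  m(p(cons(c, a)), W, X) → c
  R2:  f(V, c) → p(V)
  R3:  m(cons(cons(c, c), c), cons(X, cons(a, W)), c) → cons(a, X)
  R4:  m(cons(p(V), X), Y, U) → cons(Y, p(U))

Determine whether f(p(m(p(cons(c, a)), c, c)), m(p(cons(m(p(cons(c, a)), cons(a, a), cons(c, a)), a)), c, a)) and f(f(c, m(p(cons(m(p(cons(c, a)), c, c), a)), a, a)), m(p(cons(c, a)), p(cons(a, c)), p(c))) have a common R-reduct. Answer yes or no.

yes — NF(t₁) = p(p(c)), NF(t₂) = p(p(c))

Reduce t₁ = f(p(m(p(cons(c, a)), c, c)), m(p(cons(m(p(cons(c, a)), cons(a, a), cons(c, a)), a)), c, a)):
1. f(p(m(p(cons(c, a)), c, c)), m(p(cons(m(p(cons(c, a)), cons(a, a), cons(c, a)), a)), c, a))  →  f(p(c), m(p(cons(m(p(cons(c, a)), cons(a, a), cons(c, a)), a)), c, a))   [R1 at 1.1]
2. f(p(c), m(p(cons(m(p(cons(c, a)), cons(a, a), cons(c, a)), a)), c, a))  →  f(p(c), m(p(cons(c, a)), c, a))   [R1 at 2.1.1.1]
3. f(p(c), m(p(cons(c, a)), c, a))  →  f(p(c), c)   [R1 at 2]
4. f(p(c), c)  →  p(p(c))   [R2 at ε]

Reduce t₂ = f(f(c, m(p(cons(m(p(cons(c, a)), c, c), a)), a, a)), m(p(cons(c, a)), p(cons(a, c)), p(c))):
1. f(f(c, m(p(cons(m(p(cons(c, a)), c, c), a)), a, a)), m(p(cons(c, a)), p(cons(a, c)), p(c)))  →  f(f(c, m(p(cons(c, a)), a, a)), m(p(cons(c, a)), p(cons(a, c)), p(c)))   [R1 at 1.2.1.1.1]
2. f(f(c, m(p(cons(c, a)), a, a)), m(p(cons(c, a)), p(cons(a, c)), p(c)))  →  f(f(c, c), m(p(cons(c, a)), p(cons(a, c)), p(c)))   [R1 at 1.2]
3. f(f(c, c), m(p(cons(c, a)), p(cons(a, c)), p(c)))  →  f(p(c), m(p(cons(c, a)), p(cons(a, c)), p(c)))   [R2 at 1]
4. f(p(c), m(p(cons(c, a)), p(cons(a, c)), p(c)))  →  f(p(c), c)   [R1 at 2]
5. f(p(c), c)  →  p(p(c))   [R2 at ε]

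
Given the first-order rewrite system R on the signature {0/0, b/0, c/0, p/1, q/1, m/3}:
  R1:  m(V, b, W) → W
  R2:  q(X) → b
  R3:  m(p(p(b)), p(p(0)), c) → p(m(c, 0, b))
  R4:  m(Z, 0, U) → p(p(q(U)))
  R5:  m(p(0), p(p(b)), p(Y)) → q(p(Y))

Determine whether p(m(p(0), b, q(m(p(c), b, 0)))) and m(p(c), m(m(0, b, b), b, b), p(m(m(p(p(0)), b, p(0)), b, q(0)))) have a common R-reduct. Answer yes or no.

Reduce t₁ = p(m(p(0), b, q(m(p(c), b, 0)))):
1. p(m(p(0), b, q(m(p(c), b, 0))))  →  p(q(m(p(c), b, 0)))   [R1 at 1]
2. p(q(m(p(c), b, 0)))  →  p(b)   [R2 at 1]

Reduce t₂ = m(p(c), m(m(0, b, b), b, b), p(m(m(p(p(0)), b, p(0)), b, q(0)))):
1. m(p(c), m(m(0, b, b), b, b), p(m(m(p(p(0)), b, p(0)), b, q(0))))  →  m(p(c), b, p(m(m(p(p(0)), b, p(0)), b, q(0))))   [R1 at 2]
2. m(p(c), b, p(m(m(p(p(0)), b, p(0)), b, q(0))))  →  p(m(m(p(p(0)), b, p(0)), b, q(0)))   [R1 at ε]
3. p(m(m(p(p(0)), b, p(0)), b, q(0)))  →  p(q(0))   [R1 at 1]
4. p(q(0))  →  p(b)   [R2 at 1]

yes — NF(t₁) = p(b), NF(t₂) = p(b)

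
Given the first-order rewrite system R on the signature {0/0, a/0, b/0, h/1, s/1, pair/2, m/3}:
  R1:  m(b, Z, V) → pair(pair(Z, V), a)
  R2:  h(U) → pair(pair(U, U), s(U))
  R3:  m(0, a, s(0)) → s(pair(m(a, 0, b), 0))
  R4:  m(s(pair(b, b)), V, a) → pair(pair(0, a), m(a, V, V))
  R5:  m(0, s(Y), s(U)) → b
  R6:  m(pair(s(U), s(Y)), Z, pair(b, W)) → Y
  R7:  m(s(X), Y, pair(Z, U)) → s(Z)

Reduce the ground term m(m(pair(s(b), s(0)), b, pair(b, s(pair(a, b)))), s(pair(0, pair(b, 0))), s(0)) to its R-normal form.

b

1. m(m(pair(s(b), s(0)), b, pair(b, s(pair(a, b)))), s(pair(0, pair(b, 0))), s(0))  →  m(0, s(pair(0, pair(b, 0))), s(0))   [R6 at 1]
2. m(0, s(pair(0, pair(b, 0))), s(0))  →  b   [R5 at ε]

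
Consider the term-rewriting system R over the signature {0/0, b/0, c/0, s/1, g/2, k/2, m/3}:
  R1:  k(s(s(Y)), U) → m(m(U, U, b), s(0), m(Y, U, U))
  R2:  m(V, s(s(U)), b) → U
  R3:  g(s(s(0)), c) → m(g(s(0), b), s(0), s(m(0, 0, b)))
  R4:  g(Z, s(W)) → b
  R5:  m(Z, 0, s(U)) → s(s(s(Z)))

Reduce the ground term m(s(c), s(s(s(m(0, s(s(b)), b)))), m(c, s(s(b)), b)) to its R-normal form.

1. m(s(c), s(s(s(m(0, s(s(b)), b)))), m(c, s(s(b)), b))  →  m(s(c), s(s(s(b))), m(c, s(s(b)), b))   [R2 at 2.1.1.1]
2. m(s(c), s(s(s(b))), m(c, s(s(b)), b))  →  m(s(c), s(s(s(b))), b)   [R2 at 3]
3. m(s(c), s(s(s(b))), b)  →  s(b)   [R2 at ε]

s(b)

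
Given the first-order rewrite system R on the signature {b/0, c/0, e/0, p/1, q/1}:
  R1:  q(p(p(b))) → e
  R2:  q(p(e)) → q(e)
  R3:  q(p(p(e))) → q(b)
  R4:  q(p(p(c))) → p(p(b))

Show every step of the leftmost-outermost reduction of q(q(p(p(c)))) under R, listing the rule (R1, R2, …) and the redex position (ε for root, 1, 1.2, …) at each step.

1. q(q(p(p(c))))  →  q(p(p(b)))   [R4 at 1]
2. q(p(p(b)))  →  e   [R1 at ε]

e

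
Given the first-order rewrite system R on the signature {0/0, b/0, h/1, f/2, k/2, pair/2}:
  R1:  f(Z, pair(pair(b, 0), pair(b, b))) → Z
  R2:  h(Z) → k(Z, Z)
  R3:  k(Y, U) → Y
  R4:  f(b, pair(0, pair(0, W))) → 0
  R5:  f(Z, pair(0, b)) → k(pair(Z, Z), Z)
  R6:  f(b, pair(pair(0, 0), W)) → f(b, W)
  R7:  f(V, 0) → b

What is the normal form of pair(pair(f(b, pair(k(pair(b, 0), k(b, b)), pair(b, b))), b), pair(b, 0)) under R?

pair(pair(b, b), pair(b, 0))

1. pair(pair(f(b, pair(k(pair(b, 0), k(b, b)), pair(b, b))), b), pair(b, 0))  →  pair(pair(f(b, pair(pair(b, 0), pair(b, b))), b), pair(b, 0))   [R3 at 1.1.2.1]
2. pair(pair(f(b, pair(pair(b, 0), pair(b, b))), b), pair(b, 0))  →  pair(pair(b, b), pair(b, 0))   [R1 at 1.1]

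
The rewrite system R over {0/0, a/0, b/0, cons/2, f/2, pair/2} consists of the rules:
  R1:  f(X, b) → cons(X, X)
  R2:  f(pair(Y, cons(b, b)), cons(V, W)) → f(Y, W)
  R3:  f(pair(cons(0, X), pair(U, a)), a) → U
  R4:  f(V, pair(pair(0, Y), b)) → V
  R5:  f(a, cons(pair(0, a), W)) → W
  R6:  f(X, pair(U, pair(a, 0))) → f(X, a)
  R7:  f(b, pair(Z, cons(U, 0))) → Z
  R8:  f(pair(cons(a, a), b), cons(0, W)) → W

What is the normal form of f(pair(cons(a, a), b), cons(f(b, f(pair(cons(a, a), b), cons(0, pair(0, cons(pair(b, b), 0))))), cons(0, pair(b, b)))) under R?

1. f(pair(cons(a, a), b), cons(f(b, f(pair(cons(a, a), b), cons(0, pair(0, cons(pair(b, b), 0))))), cons(0, pair(b, b))))  →  f(pair(cons(a, a), b), cons(f(b, pair(0, cons(pair(b, b), 0))), cons(0, pair(b, b))))   [R8 at 2.1.2]
2. f(pair(cons(a, a), b), cons(f(b, pair(0, cons(pair(b, b), 0))), cons(0, pair(b, b))))  →  f(pair(cons(a, a), b), cons(0, cons(0, pair(b, b))))   [R7 at 2.1]
3. f(pair(cons(a, a), b), cons(0, cons(0, pair(b, b))))  →  cons(0, pair(b, b))   [R8 at ε]

cons(0, pair(b, b))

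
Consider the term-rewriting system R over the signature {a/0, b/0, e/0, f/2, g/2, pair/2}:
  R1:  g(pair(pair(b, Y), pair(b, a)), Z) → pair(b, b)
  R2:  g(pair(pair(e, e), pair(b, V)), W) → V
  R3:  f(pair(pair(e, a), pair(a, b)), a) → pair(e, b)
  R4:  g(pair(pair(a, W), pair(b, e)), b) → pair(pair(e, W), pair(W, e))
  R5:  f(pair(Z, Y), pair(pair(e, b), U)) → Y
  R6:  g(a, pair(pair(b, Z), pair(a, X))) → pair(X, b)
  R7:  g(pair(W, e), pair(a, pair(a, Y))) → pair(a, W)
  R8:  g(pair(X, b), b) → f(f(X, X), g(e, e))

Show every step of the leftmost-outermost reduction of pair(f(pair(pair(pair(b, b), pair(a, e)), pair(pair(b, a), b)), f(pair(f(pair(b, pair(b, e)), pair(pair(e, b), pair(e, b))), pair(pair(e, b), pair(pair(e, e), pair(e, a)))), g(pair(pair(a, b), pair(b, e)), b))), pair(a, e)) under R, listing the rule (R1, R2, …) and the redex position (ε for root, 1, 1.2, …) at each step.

pair(pair(pair(b, a), b), pair(a, e))

1. pair(f(pair(pair(pair(b, b), pair(a, e)), pair(pair(b, a), b)), f(pair(f(pair(b, pair(b, e)), pair(pair(e, b), pair(e, b))), pair(pair(e, b), pair(pair(e, e), pair(e, a)))), g(pair(pair(a, b), pair(b, e)), b))), pair(a, e))  →  pair(f(pair(pair(pair(b, b), pair(a, e)), pair(pair(b, a), b)), f(pair(pair(b, e), pair(pair(e, b), pair(pair(e, e), pair(e, a)))), g(pair(pair(a, b), pair(b, e)), b))), pair(a, e))   [R5 at 1.2.1.1]
2. pair(f(pair(pair(pair(b, b), pair(a, e)), pair(pair(b, a), b)), f(pair(pair(b, e), pair(pair(e, b), pair(pair(e, e), pair(e, a)))), g(pair(pair(a, b), pair(b, e)), b))), pair(a, e))  →  pair(f(pair(pair(pair(b, b), pair(a, e)), pair(pair(b, a), b)), f(pair(pair(b, e), pair(pair(e, b), pair(pair(e, e), pair(e, a)))), pair(pair(e, b), pair(b, e)))), pair(a, e))   [R4 at 1.2.2]
3. pair(f(pair(pair(pair(b, b), pair(a, e)), pair(pair(b, a), b)), f(pair(pair(b, e), pair(pair(e, b), pair(pair(e, e), pair(e, a)))), pair(pair(e, b), pair(b, e)))), pair(a, e))  →  pair(f(pair(pair(pair(b, b), pair(a, e)), pair(pair(b, a), b)), pair(pair(e, b), pair(pair(e, e), pair(e, a)))), pair(a, e))   [R5 at 1.2]
4. pair(f(pair(pair(pair(b, b), pair(a, e)), pair(pair(b, a), b)), pair(pair(e, b), pair(pair(e, e), pair(e, a)))), pair(a, e))  →  pair(pair(pair(b, a), b), pair(a, e))   [R5 at 1]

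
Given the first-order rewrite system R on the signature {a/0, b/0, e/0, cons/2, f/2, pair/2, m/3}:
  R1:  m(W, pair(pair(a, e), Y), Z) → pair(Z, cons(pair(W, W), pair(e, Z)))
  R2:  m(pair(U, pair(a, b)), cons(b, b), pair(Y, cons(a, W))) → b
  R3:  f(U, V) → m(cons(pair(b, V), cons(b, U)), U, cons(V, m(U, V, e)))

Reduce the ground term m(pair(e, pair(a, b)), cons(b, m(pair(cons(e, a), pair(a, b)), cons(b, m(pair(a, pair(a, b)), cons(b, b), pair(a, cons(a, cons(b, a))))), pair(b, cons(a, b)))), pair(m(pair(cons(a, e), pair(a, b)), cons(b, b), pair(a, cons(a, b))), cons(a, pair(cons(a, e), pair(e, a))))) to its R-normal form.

1. m(pair(e, pair(a, b)), cons(b, m(pair(cons(e, a), pair(a, b)), cons(b, m(pair(a, pair(a, b)), cons(b, b), pair(a, cons(a, cons(b, a))))), pair(b, cons(a, b)))), pair(m(pair(cons(a, e), pair(a, b)), cons(b, b), pair(a, cons(a, b))), cons(a, pair(cons(a, e), pair(e, a)))))  →  m(pair(e, pair(a, b)), cons(b, m(pair(cons(e, a), pair(a, b)), cons(b, b), pair(b, cons(a, b)))), pair(m(pair(cons(a, e), pair(a, b)), cons(b, b), pair(a, cons(a, b))), cons(a, pair(cons(a, e), pair(e, a)))))   [R2 at 2.2.2.2]
2. m(pair(e, pair(a, b)), cons(b, m(pair(cons(e, a), pair(a, b)), cons(b, b), pair(b, cons(a, b)))), pair(m(pair(cons(a, e), pair(a, b)), cons(b, b), pair(a, cons(a, b))), cons(a, pair(cons(a, e), pair(e, a)))))  →  m(pair(e, pair(a, b)), cons(b, b), pair(m(pair(cons(a, e), pair(a, b)), cons(b, b), pair(a, cons(a, b))), cons(a, pair(cons(a, e), pair(e, a)))))   [R2 at 2.2]
3. m(pair(e, pair(a, b)), cons(b, b), pair(m(pair(cons(a, e), pair(a, b)), cons(b, b), pair(a, cons(a, b))), cons(a, pair(cons(a, e), pair(e, a)))))  →  b   [R2 at ε]

b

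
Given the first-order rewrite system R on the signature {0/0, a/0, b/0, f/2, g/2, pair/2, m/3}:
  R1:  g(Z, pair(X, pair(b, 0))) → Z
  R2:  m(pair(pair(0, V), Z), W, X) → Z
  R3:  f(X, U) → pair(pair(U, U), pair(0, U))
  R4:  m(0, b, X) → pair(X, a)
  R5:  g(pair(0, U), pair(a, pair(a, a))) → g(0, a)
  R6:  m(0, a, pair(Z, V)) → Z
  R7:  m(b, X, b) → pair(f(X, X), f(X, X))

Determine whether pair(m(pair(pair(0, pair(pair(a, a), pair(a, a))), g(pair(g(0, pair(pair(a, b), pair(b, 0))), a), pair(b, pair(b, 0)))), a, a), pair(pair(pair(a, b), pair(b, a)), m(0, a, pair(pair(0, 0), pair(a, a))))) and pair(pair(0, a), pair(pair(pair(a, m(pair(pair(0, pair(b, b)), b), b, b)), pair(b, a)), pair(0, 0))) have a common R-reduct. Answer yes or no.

Reduce t₁ = pair(m(pair(pair(0, pair(pair(a, a), pair(a, a))), g(pair(g(0, pair(pair(a, b), pair(b, 0))), a), pair(b, pair(b, 0)))), a, a), pair(pair(pair(a, b), pair(b, a)), m(0, a, pair(pair(0, 0), pair(a, a))))):
1. pair(m(pair(pair(0, pair(pair(a, a), pair(a, a))), g(pair(g(0, pair(pair(a, b), pair(b, 0))), a), pair(b, pair(b, 0)))), a, a), pair(pair(pair(a, b), pair(b, a)), m(0, a, pair(pair(0, 0), pair(a, a)))))  →  pair(g(pair(g(0, pair(pair(a, b), pair(b, 0))), a), pair(b, pair(b, 0))), pair(pair(pair(a, b), pair(b, a)), m(0, a, pair(pair(0, 0), pair(a, a)))))   [R2 at 1]
2. pair(g(pair(g(0, pair(pair(a, b), pair(b, 0))), a), pair(b, pair(b, 0))), pair(pair(pair(a, b), pair(b, a)), m(0, a, pair(pair(0, 0), pair(a, a)))))  →  pair(pair(g(0, pair(pair(a, b), pair(b, 0))), a), pair(pair(pair(a, b), pair(b, a)), m(0, a, pair(pair(0, 0), pair(a, a)))))   [R1 at 1]
3. pair(pair(g(0, pair(pair(a, b), pair(b, 0))), a), pair(pair(pair(a, b), pair(b, a)), m(0, a, pair(pair(0, 0), pair(a, a)))))  →  pair(pair(0, a), pair(pair(pair(a, b), pair(b, a)), m(0, a, pair(pair(0, 0), pair(a, a)))))   [R1 at 1.1]
4. pair(pair(0, a), pair(pair(pair(a, b), pair(b, a)), m(0, a, pair(pair(0, 0), pair(a, a)))))  →  pair(pair(0, a), pair(pair(pair(a, b), pair(b, a)), pair(0, 0)))   [R6 at 2.2]

Reduce t₂ = pair(pair(0, a), pair(pair(pair(a, m(pair(pair(0, pair(b, b)), b), b, b)), pair(b, a)), pair(0, 0))):
1. pair(pair(0, a), pair(pair(pair(a, m(pair(pair(0, pair(b, b)), b), b, b)), pair(b, a)), pair(0, 0)))  →  pair(pair(0, a), pair(pair(pair(a, b), pair(b, a)), pair(0, 0)))   [R2 at 2.1.1.2]

yes — NF(t₁) = pair(pair(0, a), pair(pair(pair(a, b), pair(b, a)), pair(0, 0))), NF(t₂) = pair(pair(0, a), pair(pair(pair(a, b), pair(b, a)), pair(0, 0)))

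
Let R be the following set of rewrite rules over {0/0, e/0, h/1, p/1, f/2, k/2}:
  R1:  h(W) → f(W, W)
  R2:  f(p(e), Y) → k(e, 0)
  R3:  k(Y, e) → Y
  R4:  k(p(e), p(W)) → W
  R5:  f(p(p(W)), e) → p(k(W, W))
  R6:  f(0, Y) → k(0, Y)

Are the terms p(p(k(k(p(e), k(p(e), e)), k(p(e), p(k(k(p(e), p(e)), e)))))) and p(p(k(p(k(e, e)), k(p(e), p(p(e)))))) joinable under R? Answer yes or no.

Reduce t₁ = p(p(k(k(p(e), k(p(e), e)), k(p(e), p(k(k(p(e), p(e)), e)))))):
1. p(p(k(k(p(e), k(p(e), e)), k(p(e), p(k(k(p(e), p(e)), e))))))  →  p(p(k(k(p(e), p(e)), k(p(e), p(k(k(p(e), p(e)), e))))))   [R3 at 1.1.1.2]
2. p(p(k(k(p(e), p(e)), k(p(e), p(k(k(p(e), p(e)), e))))))  →  p(p(k(e, k(p(e), p(k(k(p(e), p(e)), e))))))   [R4 at 1.1.1]
3. p(p(k(e, k(p(e), p(k(k(p(e), p(e)), e))))))  →  p(p(k(e, k(k(p(e), p(e)), e))))   [R4 at 1.1.2]
4. p(p(k(e, k(k(p(e), p(e)), e))))  →  p(p(k(e, k(p(e), p(e)))))   [R3 at 1.1.2]
5. p(p(k(e, k(p(e), p(e)))))  →  p(p(k(e, e)))   [R4 at 1.1.2]
6. p(p(k(e, e)))  →  p(p(e))   [R3 at 1.1]

Reduce t₂ = p(p(k(p(k(e, e)), k(p(e), p(p(e)))))):
1. p(p(k(p(k(e, e)), k(p(e), p(p(e))))))  →  p(p(k(p(e), k(p(e), p(p(e))))))   [R3 at 1.1.1.1]
2. p(p(k(p(e), k(p(e), p(p(e))))))  →  p(p(k(p(e), p(e))))   [R4 at 1.1.2]
3. p(p(k(p(e), p(e))))  →  p(p(e))   [R4 at 1.1]

yes — NF(t₁) = p(p(e)), NF(t₂) = p(p(e))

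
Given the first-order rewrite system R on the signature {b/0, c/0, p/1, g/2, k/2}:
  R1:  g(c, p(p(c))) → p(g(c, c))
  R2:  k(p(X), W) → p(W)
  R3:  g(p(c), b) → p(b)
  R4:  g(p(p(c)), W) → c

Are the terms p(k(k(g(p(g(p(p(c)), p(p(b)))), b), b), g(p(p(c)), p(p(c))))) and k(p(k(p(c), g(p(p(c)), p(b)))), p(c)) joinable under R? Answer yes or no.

yes — NF(t₁) = p(p(c)), NF(t₂) = p(p(c))

Reduce t₁ = p(k(k(g(p(g(p(p(c)), p(p(b)))), b), b), g(p(p(c)), p(p(c))))):
1. p(k(k(g(p(g(p(p(c)), p(p(b)))), b), b), g(p(p(c)), p(p(c)))))  →  p(k(k(g(p(c), b), b), g(p(p(c)), p(p(c)))))   [R4 at 1.1.1.1.1]
2. p(k(k(g(p(c), b), b), g(p(p(c)), p(p(c)))))  →  p(k(k(p(b), b), g(p(p(c)), p(p(c)))))   [R3 at 1.1.1]
3. p(k(k(p(b), b), g(p(p(c)), p(p(c)))))  →  p(k(p(b), g(p(p(c)), p(p(c)))))   [R2 at 1.1]
4. p(k(p(b), g(p(p(c)), p(p(c)))))  →  p(p(g(p(p(c)), p(p(c)))))   [R2 at 1]
5. p(p(g(p(p(c)), p(p(c)))))  →  p(p(c))   [R4 at 1.1]

Reduce t₂ = k(p(k(p(c), g(p(p(c)), p(b)))), p(c)):
1. k(p(k(p(c), g(p(p(c)), p(b)))), p(c))  →  p(p(c))   [R2 at ε]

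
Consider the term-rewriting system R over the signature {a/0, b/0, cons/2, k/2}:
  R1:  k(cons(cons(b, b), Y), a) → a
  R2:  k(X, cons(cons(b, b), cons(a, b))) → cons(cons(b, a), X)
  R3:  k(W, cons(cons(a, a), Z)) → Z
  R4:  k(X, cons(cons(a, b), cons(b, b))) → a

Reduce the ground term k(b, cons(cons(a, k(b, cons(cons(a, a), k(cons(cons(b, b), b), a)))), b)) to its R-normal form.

b

1. k(b, cons(cons(a, k(b, cons(cons(a, a), k(cons(cons(b, b), b), a)))), b))  →  k(b, cons(cons(a, k(cons(cons(b, b), b), a)), b))   [R3 at 2.1.2]
2. k(b, cons(cons(a, k(cons(cons(b, b), b), a)), b))  →  k(b, cons(cons(a, a), b))   [R1 at 2.1.2]
3. k(b, cons(cons(a, a), b))  →  b   [R3 at ε]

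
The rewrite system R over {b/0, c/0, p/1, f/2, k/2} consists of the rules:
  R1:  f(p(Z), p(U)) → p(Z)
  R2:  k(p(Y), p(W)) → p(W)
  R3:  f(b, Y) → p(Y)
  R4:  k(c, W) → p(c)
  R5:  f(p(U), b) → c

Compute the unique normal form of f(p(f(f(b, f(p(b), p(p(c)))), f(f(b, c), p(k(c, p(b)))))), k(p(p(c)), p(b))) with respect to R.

1. f(p(f(f(b, f(p(b), p(p(c)))), f(f(b, c), p(k(c, p(b)))))), k(p(p(c)), p(b)))  →  f(p(f(p(f(p(b), p(p(c)))), f(f(b, c), p(k(c, p(b)))))), k(p(p(c)), p(b)))   [R3 at 1.1.1]
2. f(p(f(p(f(p(b), p(p(c)))), f(f(b, c), p(k(c, p(b)))))), k(p(p(c)), p(b)))  →  f(p(f(p(p(b)), f(f(b, c), p(k(c, p(b)))))), k(p(p(c)), p(b)))   [R1 at 1.1.1.1]
3. f(p(f(p(p(b)), f(f(b, c), p(k(c, p(b)))))), k(p(p(c)), p(b)))  →  f(p(f(p(p(b)), f(p(c), p(k(c, p(b)))))), k(p(p(c)), p(b)))   [R3 at 1.1.2.1]
4. f(p(f(p(p(b)), f(p(c), p(k(c, p(b)))))), k(p(p(c)), p(b)))  →  f(p(f(p(p(b)), p(c))), k(p(p(c)), p(b)))   [R1 at 1.1.2]
5. f(p(f(p(p(b)), p(c))), k(p(p(c)), p(b)))  →  f(p(p(p(b))), k(p(p(c)), p(b)))   [R1 at 1.1]
6. f(p(p(p(b))), k(p(p(c)), p(b)))  →  f(p(p(p(b))), p(b))   [R2 at 2]
7. f(p(p(p(b))), p(b))  →  p(p(p(b)))   [R1 at ε]

p(p(p(b)))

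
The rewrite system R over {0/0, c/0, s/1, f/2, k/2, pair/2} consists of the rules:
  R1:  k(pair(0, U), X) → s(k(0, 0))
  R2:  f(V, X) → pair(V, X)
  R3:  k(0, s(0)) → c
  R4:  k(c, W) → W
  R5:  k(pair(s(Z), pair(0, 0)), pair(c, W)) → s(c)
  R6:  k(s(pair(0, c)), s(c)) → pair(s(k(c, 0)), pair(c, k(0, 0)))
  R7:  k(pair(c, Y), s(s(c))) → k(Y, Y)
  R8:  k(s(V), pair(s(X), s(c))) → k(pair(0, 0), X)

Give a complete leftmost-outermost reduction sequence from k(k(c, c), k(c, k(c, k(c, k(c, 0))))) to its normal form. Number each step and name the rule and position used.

1. k(k(c, c), k(c, k(c, k(c, k(c, 0)))))  →  k(c, k(c, k(c, k(c, k(c, 0)))))   [R4 at 1]
2. k(c, k(c, k(c, k(c, k(c, 0)))))  →  k(c, k(c, k(c, k(c, 0))))   [R4 at ε]
3. k(c, k(c, k(c, k(c, 0))))  →  k(c, k(c, k(c, 0)))   [R4 at ε]
4. k(c, k(c, k(c, 0)))  →  k(c, k(c, 0))   [R4 at ε]
5. k(c, k(c, 0))  →  k(c, 0)   [R4 at ε]
6. k(c, 0)  →  0   [R4 at ε]

0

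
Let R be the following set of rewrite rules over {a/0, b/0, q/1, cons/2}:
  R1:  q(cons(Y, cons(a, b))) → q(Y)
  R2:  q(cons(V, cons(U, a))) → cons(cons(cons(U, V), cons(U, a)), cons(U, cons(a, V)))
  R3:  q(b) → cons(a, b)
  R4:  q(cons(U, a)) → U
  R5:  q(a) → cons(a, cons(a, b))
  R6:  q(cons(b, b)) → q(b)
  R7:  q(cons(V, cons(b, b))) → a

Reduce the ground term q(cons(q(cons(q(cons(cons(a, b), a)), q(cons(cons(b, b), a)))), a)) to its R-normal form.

a

1. q(cons(q(cons(q(cons(cons(a, b), a)), q(cons(cons(b, b), a)))), a))  →  q(cons(q(cons(cons(a, b), a)), q(cons(cons(b, b), a))))   [R4 at ε]
2. q(cons(q(cons(cons(a, b), a)), q(cons(cons(b, b), a))))  →  q(cons(cons(a, b), q(cons(cons(b, b), a))))   [R4 at 1.1]
3. q(cons(cons(a, b), q(cons(cons(b, b), a))))  →  q(cons(cons(a, b), cons(b, b)))   [R4 at 1.2]
4. q(cons(cons(a, b), cons(b, b)))  →  a   [R7 at ε]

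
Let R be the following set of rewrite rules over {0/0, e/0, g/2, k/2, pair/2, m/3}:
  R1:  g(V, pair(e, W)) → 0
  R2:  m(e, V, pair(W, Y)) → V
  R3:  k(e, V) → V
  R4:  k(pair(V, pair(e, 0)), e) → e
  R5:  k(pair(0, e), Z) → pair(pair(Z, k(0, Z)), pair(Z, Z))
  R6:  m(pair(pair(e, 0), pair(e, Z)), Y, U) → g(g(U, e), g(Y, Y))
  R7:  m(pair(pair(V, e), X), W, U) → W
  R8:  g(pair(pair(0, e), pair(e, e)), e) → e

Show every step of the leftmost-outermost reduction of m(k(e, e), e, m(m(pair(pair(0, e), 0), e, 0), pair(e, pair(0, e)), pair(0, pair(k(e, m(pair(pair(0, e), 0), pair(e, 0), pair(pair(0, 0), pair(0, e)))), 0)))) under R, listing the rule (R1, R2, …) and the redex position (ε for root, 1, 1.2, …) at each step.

e

1. m(k(e, e), e, m(m(pair(pair(0, e), 0), e, 0), pair(e, pair(0, e)), pair(0, pair(k(e, m(pair(pair(0, e), 0), pair(e, 0), pair(pair(0, 0), pair(0, e)))), 0))))  →  m(e, e, m(m(pair(pair(0, e), 0), e, 0), pair(e, pair(0, e)), pair(0, pair(k(e, m(pair(pair(0, e), 0), pair(e, 0), pair(pair(0, 0), pair(0, e)))), 0))))   [R3 at 1]
2. m(e, e, m(m(pair(pair(0, e), 0), e, 0), pair(e, pair(0, e)), pair(0, pair(k(e, m(pair(pair(0, e), 0), pair(e, 0), pair(pair(0, 0), pair(0, e)))), 0))))  →  m(e, e, m(e, pair(e, pair(0, e)), pair(0, pair(k(e, m(pair(pair(0, e), 0), pair(e, 0), pair(pair(0, 0), pair(0, e)))), 0))))   [R7 at 3.1]
3. m(e, e, m(e, pair(e, pair(0, e)), pair(0, pair(k(e, m(pair(pair(0, e), 0), pair(e, 0), pair(pair(0, 0), pair(0, e)))), 0))))  →  m(e, e, pair(e, pair(0, e)))   [R2 at 3]
4. m(e, e, pair(e, pair(0, e)))  →  e   [R2 at ε]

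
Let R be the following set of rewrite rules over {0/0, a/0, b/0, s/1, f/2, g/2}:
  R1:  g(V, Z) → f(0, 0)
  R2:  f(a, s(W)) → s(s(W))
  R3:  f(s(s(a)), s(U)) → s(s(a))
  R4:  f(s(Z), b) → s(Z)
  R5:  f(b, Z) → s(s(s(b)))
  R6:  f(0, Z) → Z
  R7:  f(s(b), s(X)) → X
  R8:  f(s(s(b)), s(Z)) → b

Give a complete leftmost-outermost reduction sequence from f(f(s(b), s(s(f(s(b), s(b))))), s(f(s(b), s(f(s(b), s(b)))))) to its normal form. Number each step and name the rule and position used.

1. f(f(s(b), s(s(f(s(b), s(b))))), s(f(s(b), s(f(s(b), s(b))))))  →  f(s(f(s(b), s(b))), s(f(s(b), s(f(s(b), s(b))))))   [R7 at 1]
2. f(s(f(s(b), s(b))), s(f(s(b), s(f(s(b), s(b))))))  →  f(s(b), s(f(s(b), s(f(s(b), s(b))))))   [R7 at 1.1]
3. f(s(b), s(f(s(b), s(f(s(b), s(b))))))  →  f(s(b), s(f(s(b), s(b))))   [R7 at ε]
4. f(s(b), s(f(s(b), s(b))))  →  f(s(b), s(b))   [R7 at ε]
5. f(s(b), s(b))  →  b   [R7 at ε]

b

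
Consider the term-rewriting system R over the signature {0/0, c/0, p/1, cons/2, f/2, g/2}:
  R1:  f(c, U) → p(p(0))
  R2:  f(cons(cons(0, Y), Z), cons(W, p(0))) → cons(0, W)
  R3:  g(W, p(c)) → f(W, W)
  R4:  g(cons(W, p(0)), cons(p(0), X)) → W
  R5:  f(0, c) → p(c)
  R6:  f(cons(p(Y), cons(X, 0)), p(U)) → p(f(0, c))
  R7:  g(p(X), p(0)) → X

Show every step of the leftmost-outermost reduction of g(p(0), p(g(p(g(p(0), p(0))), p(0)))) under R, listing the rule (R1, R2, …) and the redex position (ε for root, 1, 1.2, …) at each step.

0

1. g(p(0), p(g(p(g(p(0), p(0))), p(0))))  →  g(p(0), p(g(p(0), p(0))))   [R7 at 2.1]
2. g(p(0), p(g(p(0), p(0))))  →  g(p(0), p(0))   [R7 at 2.1]
3. g(p(0), p(0))  →  0   [R7 at ε]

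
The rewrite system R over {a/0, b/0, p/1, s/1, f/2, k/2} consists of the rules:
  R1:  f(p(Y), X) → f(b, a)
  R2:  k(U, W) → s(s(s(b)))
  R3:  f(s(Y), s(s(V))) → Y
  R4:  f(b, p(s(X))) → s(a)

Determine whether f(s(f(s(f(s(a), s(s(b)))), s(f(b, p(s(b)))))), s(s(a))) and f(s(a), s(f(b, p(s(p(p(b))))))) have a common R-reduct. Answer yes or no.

yes — NF(t₁) = a, NF(t₂) = a

Reduce t₁ = f(s(f(s(f(s(a), s(s(b)))), s(f(b, p(s(b)))))), s(s(a))):
1. f(s(f(s(f(s(a), s(s(b)))), s(f(b, p(s(b)))))), s(s(a)))  →  f(s(f(s(a), s(s(b)))), s(f(b, p(s(b)))))   [R3 at ε]
2. f(s(f(s(a), s(s(b)))), s(f(b, p(s(b)))))  →  f(s(a), s(f(b, p(s(b)))))   [R3 at 1.1]
3. f(s(a), s(f(b, p(s(b)))))  →  f(s(a), s(s(a)))   [R4 at 2.1]
4. f(s(a), s(s(a)))  →  a   [R3 at ε]

Reduce t₂ = f(s(a), s(f(b, p(s(p(p(b))))))):
1. f(s(a), s(f(b, p(s(p(p(b)))))))  →  f(s(a), s(s(a)))   [R4 at 2.1]
2. f(s(a), s(s(a)))  →  a   [R3 at ε]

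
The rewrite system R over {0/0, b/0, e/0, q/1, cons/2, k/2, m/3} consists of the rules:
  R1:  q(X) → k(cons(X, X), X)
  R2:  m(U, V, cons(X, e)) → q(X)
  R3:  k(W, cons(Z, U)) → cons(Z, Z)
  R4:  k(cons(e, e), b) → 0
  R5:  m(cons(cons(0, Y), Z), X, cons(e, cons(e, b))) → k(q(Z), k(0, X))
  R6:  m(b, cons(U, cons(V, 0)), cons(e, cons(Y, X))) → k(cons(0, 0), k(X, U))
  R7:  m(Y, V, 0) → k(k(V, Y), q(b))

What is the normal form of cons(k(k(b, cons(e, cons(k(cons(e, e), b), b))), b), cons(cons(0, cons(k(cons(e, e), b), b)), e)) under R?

1. cons(k(k(b, cons(e, cons(k(cons(e, e), b), b))), b), cons(cons(0, cons(k(cons(e, e), b), b)), e))  →  cons(k(cons(e, e), b), cons(cons(0, cons(k(cons(e, e), b), b)), e))   [R3 at 1.1]
2. cons(k(cons(e, e), b), cons(cons(0, cons(k(cons(e, e), b), b)), e))  →  cons(0, cons(cons(0, cons(k(cons(e, e), b), b)), e))   [R4 at 1]
3. cons(0, cons(cons(0, cons(k(cons(e, e), b), b)), e))  →  cons(0, cons(cons(0, cons(0, b)), e))   [R4 at 2.1.2.1]

cons(0, cons(cons(0, cons(0, b)), e))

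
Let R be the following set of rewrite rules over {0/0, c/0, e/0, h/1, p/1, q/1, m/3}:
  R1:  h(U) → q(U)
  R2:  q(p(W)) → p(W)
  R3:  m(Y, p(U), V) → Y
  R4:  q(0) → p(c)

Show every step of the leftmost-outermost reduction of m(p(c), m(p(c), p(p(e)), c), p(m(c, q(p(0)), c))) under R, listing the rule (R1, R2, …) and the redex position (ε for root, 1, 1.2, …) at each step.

p(c)

1. m(p(c), m(p(c), p(p(e)), c), p(m(c, q(p(0)), c)))  →  m(p(c), p(c), p(m(c, q(p(0)), c)))   [R3 at 2]
2. m(p(c), p(c), p(m(c, q(p(0)), c)))  →  p(c)   [R3 at ε]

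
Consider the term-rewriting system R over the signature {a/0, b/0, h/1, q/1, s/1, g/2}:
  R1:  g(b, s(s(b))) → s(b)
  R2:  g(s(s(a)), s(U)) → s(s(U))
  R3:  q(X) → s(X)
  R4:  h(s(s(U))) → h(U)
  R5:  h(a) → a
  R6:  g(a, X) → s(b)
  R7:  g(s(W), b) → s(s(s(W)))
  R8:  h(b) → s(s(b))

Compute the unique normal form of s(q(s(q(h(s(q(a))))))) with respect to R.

1. s(q(s(q(h(s(q(a)))))))  →  s(s(s(q(h(s(q(a)))))))   [R3 at 1]
2. s(s(s(q(h(s(q(a)))))))  →  s(s(s(s(h(s(q(a)))))))   [R3 at 1.1.1]
3. s(s(s(s(h(s(q(a)))))))  →  s(s(s(s(h(s(s(a)))))))   [R3 at 1.1.1.1.1.1]
4. s(s(s(s(h(s(s(a)))))))  →  s(s(s(s(h(a)))))   [R4 at 1.1.1.1]
5. s(s(s(s(h(a)))))  →  s(s(s(s(a))))   [R5 at 1.1.1.1]

s(s(s(s(a))))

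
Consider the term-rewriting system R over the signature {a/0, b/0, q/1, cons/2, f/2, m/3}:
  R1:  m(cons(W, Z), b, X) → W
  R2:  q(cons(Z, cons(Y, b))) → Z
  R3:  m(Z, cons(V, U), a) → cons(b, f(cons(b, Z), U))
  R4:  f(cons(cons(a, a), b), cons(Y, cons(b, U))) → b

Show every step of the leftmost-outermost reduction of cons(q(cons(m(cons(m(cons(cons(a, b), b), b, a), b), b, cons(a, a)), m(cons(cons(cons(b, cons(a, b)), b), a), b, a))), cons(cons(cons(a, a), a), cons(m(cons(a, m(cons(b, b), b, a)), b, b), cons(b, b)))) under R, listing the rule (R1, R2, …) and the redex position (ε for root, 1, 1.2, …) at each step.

1. cons(q(cons(m(cons(m(cons(cons(a, b), b), b, a), b), b, cons(a, a)), m(cons(cons(cons(b, cons(a, b)), b), a), b, a))), cons(cons(cons(a, a), a), cons(m(cons(a, m(cons(b, b), b, a)), b, b), cons(b, b))))  →  cons(q(cons(m(cons(cons(a, b), b), b, a), m(cons(cons(cons(b, cons(a, b)), b), a), b, a))), cons(cons(cons(a, a), a), cons(m(cons(a, m(cons(b, b), b, a)), b, b), cons(b, b))))   [R1 at 1.1.1]
2. cons(q(cons(m(cons(cons(a, b), b), b, a), m(cons(cons(cons(b, cons(a, b)), b), a), b, a))), cons(cons(cons(a, a), a), cons(m(cons(a, m(cons(b, b), b, a)), b, b), cons(b, b))))  →  cons(q(cons(cons(a, b), m(cons(cons(cons(b, cons(a, b)), b), a), b, a))), cons(cons(cons(a, a), a), cons(m(cons(a, m(cons(b, b), b, a)), b, b), cons(b, b))))   [R1 at 1.1.1]
3. cons(q(cons(cons(a, b), m(cons(cons(cons(b, cons(a, b)), b), a), b, a))), cons(cons(cons(a, a), a), cons(m(cons(a, m(cons(b, b), b, a)), b, b), cons(b, b))))  →  cons(q(cons(cons(a, b), cons(cons(b, cons(a, b)), b))), cons(cons(cons(a, a), a), cons(m(cons(a, m(cons(b, b), b, a)), b, b), cons(b, b))))   [R1 at 1.1.2]
4. cons(q(cons(cons(a, b), cons(cons(b, cons(a, b)), b))), cons(cons(cons(a, a), a), cons(m(cons(a, m(cons(b, b), b, a)), b, b), cons(b, b))))  →  cons(cons(a, b), cons(cons(cons(a, a), a), cons(m(cons(a, m(cons(b, b), b, a)), b, b), cons(b, b))))   [R2 at 1]
5. cons(cons(a, b), cons(cons(cons(a, a), a), cons(m(cons(a, m(cons(b, b), b, a)), b, b), cons(b, b))))  →  cons(cons(a, b), cons(cons(cons(a, a), a), cons(a, cons(b, b))))   [R1 at 2.2.1]

cons(cons(a, b), cons(cons(cons(a, a), a), cons(a, cons(b, b))))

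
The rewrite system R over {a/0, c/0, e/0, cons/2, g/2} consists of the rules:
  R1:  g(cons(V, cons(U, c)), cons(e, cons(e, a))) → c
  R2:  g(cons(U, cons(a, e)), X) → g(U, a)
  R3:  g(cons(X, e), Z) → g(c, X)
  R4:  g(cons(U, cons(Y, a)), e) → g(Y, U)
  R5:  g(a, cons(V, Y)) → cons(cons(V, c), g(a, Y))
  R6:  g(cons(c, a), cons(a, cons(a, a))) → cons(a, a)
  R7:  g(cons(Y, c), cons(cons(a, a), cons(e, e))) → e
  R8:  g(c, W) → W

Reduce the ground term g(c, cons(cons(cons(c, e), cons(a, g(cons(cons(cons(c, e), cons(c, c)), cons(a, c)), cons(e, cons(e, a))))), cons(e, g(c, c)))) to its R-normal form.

cons(cons(cons(c, e), cons(a, c)), cons(e, c))

1. g(c, cons(cons(cons(c, e), cons(a, g(cons(cons(cons(c, e), cons(c, c)), cons(a, c)), cons(e, cons(e, a))))), cons(e, g(c, c))))  →  cons(cons(cons(c, e), cons(a, g(cons(cons(cons(c, e), cons(c, c)), cons(a, c)), cons(e, cons(e, a))))), cons(e, g(c, c)))   [R8 at ε]
2. cons(cons(cons(c, e), cons(a, g(cons(cons(cons(c, e), cons(c, c)), cons(a, c)), cons(e, cons(e, a))))), cons(e, g(c, c)))  →  cons(cons(cons(c, e), cons(a, c)), cons(e, g(c, c)))   [R1 at 1.2.2]
3. cons(cons(cons(c, e), cons(a, c)), cons(e, g(c, c)))  →  cons(cons(cons(c, e), cons(a, c)), cons(e, c))   [R8 at 2.2]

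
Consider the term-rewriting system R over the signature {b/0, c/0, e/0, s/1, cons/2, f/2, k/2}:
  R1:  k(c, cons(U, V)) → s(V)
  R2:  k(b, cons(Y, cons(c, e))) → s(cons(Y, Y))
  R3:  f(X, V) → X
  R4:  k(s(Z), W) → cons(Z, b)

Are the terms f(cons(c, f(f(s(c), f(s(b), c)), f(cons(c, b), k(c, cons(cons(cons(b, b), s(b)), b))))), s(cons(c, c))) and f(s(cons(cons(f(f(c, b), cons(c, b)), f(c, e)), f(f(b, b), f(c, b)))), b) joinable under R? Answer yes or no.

no — NF(t₁) = cons(c, s(c)), NF(t₂) = s(cons(cons(c, c), b))

Reduce t₁ = f(cons(c, f(f(s(c), f(s(b), c)), f(cons(c, b), k(c, cons(cons(cons(b, b), s(b)), b))))), s(cons(c, c))):
1. f(cons(c, f(f(s(c), f(s(b), c)), f(cons(c, b), k(c, cons(cons(cons(b, b), s(b)), b))))), s(cons(c, c)))  →  cons(c, f(f(s(c), f(s(b), c)), f(cons(c, b), k(c, cons(cons(cons(b, b), s(b)), b)))))   [R3 at ε]
2. cons(c, f(f(s(c), f(s(b), c)), f(cons(c, b), k(c, cons(cons(cons(b, b), s(b)), b)))))  →  cons(c, f(s(c), f(s(b), c)))   [R3 at 2]
3. cons(c, f(s(c), f(s(b), c)))  →  cons(c, s(c))   [R3 at 2]

Reduce t₂ = f(s(cons(cons(f(f(c, b), cons(c, b)), f(c, e)), f(f(b, b), f(c, b)))), b):
1. f(s(cons(cons(f(f(c, b), cons(c, b)), f(c, e)), f(f(b, b), f(c, b)))), b)  →  s(cons(cons(f(f(c, b), cons(c, b)), f(c, e)), f(f(b, b), f(c, b))))   [R3 at ε]
2. s(cons(cons(f(f(c, b), cons(c, b)), f(c, e)), f(f(b, b), f(c, b))))  →  s(cons(cons(f(c, b), f(c, e)), f(f(b, b), f(c, b))))   [R3 at 1.1.1]
3. s(cons(cons(f(c, b), f(c, e)), f(f(b, b), f(c, b))))  →  s(cons(cons(c, f(c, e)), f(f(b, b), f(c, b))))   [R3 at 1.1.1]
4. s(cons(cons(c, f(c, e)), f(f(b, b), f(c, b))))  →  s(cons(cons(c, c), f(f(b, b), f(c, b))))   [R3 at 1.1.2]
5. s(cons(cons(c, c), f(f(b, b), f(c, b))))  →  s(cons(cons(c, c), f(b, b)))   [R3 at 1.2]
6. s(cons(cons(c, c), f(b, b)))  →  s(cons(cons(c, c), b))   [R3 at 1.2]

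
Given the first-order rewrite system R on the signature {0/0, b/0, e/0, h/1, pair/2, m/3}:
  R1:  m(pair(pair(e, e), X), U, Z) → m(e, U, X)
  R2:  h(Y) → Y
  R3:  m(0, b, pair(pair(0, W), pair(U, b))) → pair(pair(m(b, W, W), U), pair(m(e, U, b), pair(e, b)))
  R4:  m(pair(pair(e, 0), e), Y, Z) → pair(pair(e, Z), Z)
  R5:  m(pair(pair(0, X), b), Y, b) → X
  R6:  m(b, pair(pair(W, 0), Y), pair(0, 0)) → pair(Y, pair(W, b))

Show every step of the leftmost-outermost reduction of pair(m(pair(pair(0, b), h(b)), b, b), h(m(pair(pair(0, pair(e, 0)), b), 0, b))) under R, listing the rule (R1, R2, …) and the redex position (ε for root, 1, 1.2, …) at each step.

pair(b, pair(e, 0))

1. pair(m(pair(pair(0, b), h(b)), b, b), h(m(pair(pair(0, pair(e, 0)), b), 0, b)))  →  pair(m(pair(pair(0, b), b), b, b), h(m(pair(pair(0, pair(e, 0)), b), 0, b)))   [R2 at 1.1.2]
2. pair(m(pair(pair(0, b), b), b, b), h(m(pair(pair(0, pair(e, 0)), b), 0, b)))  →  pair(b, h(m(pair(pair(0, pair(e, 0)), b), 0, b)))   [R5 at 1]
3. pair(b, h(m(pair(pair(0, pair(e, 0)), b), 0, b)))  →  pair(b, m(pair(pair(0, pair(e, 0)), b), 0, b))   [R2 at 2]
4. pair(b, m(pair(pair(0, pair(e, 0)), b), 0, b))  →  pair(b, pair(e, 0))   [R5 at 2]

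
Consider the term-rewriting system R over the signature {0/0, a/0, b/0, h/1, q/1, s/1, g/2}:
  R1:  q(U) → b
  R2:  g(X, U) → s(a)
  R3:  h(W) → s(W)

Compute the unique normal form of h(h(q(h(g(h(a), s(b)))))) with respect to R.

1. h(h(q(h(g(h(a), s(b))))))  →  s(h(q(h(g(h(a), s(b))))))   [R3 at ε]
2. s(h(q(h(g(h(a), s(b))))))  →  s(s(q(h(g(h(a), s(b))))))   [R3 at 1]
3. s(s(q(h(g(h(a), s(b))))))  →  s(s(b))   [R1 at 1.1]

s(s(b))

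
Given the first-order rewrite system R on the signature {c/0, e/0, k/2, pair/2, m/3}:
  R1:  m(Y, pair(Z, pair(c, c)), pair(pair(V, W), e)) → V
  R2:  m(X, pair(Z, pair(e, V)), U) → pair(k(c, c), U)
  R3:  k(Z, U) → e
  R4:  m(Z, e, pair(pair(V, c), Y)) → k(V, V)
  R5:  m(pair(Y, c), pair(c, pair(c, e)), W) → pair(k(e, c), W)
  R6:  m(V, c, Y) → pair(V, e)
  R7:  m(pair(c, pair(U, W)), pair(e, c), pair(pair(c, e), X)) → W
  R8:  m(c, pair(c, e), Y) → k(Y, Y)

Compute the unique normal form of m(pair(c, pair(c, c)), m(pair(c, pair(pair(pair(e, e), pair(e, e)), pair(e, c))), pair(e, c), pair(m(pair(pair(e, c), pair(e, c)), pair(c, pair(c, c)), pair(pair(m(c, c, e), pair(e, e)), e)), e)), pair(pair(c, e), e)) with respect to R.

1. m(pair(c, pair(c, c)), m(pair(c, pair(pair(pair(e, e), pair(e, e)), pair(e, c))), pair(e, c), pair(m(pair(pair(e, c), pair(e, c)), pair(c, pair(c, c)), pair(pair(m(c, c, e), pair(e, e)), e)), e)), pair(pair(c, e), e))  →  m(pair(c, pair(c, c)), m(pair(c, pair(pair(pair(e, e), pair(e, e)), pair(e, c))), pair(e, c), pair(m(c, c, e), e)), pair(pair(c, e), e))   [R1 at 2.3.1]
2. m(pair(c, pair(c, c)), m(pair(c, pair(pair(pair(e, e), pair(e, e)), pair(e, c))), pair(e, c), pair(m(c, c, e), e)), pair(pair(c, e), e))  →  m(pair(c, pair(c, c)), m(pair(c, pair(pair(pair(e, e), pair(e, e)), pair(e, c))), pair(e, c), pair(pair(c, e), e)), pair(pair(c, e), e))   [R6 at 2.3.1]
3. m(pair(c, pair(c, c)), m(pair(c, pair(pair(pair(e, e), pair(e, e)), pair(e, c))), pair(e, c), pair(pair(c, e), e)), pair(pair(c, e), e))  →  m(pair(c, pair(c, c)), pair(e, c), pair(pair(c, e), e))   [R7 at 2]
4. m(pair(c, pair(c, c)), pair(e, c), pair(pair(c, e), e))  →  c   [R7 at ε]

c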